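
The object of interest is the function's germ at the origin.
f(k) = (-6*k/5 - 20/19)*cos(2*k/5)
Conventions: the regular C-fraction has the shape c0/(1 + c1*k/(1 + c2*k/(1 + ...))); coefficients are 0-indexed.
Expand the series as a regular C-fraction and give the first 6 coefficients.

Taylor coefficients (expand at 0): a_0 = -20/19, a_1 = -6/5, a_2 = 8/95, a_3 = 12/125, a_4 = -8/7125, a_5 = -4/3125.
c0 = a_0 = -20/19. Peel one level at a time: if S = 1 + c*k/S' with S'(0) = 1, then c is the k-coefficient of S and S' = c*k/(S - 1).
S_1 = c0/f = 1 + (-57/50)*k + (3449/2500)*k^2 + ...; c1 = -57/50.
S_2 = c1*k/(S_1 - 1) = 1 + (3449/2850)*k + (6898/81225)*k^2 + ...; c2 = 3449/2850.
S_3 = c2*k/(S_2 - 1) = 1 + (-4/57)*k + (-40/10347)*k^2 + ...; c3 = -4/57.
S_4 = c3*k/(S_3 - 1) = 1 + (-190/3449)*k + (-3554767/59478005)*k^2 + ...; c4 = -190/3449.
S_5 = c4*k/(S_4 - 1) = 1 + (-187093/172450)*k + ...; c5 = -187093/172450.

The regular C-fraction coefficients are [-20/19, -57/50, 3449/2850, -4/57, -190/3449, -187093/172450].


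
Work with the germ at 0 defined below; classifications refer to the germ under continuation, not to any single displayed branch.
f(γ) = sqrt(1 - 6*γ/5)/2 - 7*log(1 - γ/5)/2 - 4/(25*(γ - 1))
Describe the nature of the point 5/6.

The point is an algebraic (square-root) branch point.

The term (1/2)*sqrt(1 - γ/(5/6)) has argument 1 - 5/6/(5/6) = 0 at 5/6: a square-root (algebraic, two-sheeted) branch point; the remaining terms are analytic or single-valued there.


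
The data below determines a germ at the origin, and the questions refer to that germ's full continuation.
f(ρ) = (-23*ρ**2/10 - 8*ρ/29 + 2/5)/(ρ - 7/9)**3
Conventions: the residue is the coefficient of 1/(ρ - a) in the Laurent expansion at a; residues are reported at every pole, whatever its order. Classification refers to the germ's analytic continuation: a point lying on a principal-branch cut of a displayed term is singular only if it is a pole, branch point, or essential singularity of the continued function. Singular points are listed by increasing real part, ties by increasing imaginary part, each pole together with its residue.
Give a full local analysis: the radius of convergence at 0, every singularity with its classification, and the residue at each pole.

Denominator factor (ρ - 7/9)^3: pole of order 3 at 7/9, modulus 7/9.
The radius of convergence is the smallest modulus among the singular points: 7/9.
At the order-3 pole 7/9 set g(ρ) = (ρ - (7/9))^3*f(ρ) = -23*ρ**2/10 - 8*ρ/29 + 2/5.
Order-3 pole: residue = g''(a)/2; g''(7/9) = -23/5, so the residue is -23/10.

Radius of convergence at 0: 7/9.
At 7/9: a pole of order 3; residue -23/10.


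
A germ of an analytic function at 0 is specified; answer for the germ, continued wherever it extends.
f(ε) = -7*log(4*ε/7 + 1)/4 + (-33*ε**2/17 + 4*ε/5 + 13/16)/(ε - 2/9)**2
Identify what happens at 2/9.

The denominator factor ε - 2/9 vanishes at 2/9 and appears to the power 2; the numerator there equals 32843/36720, nonzero, and no other factor vanishes.
The branch terms are analytic at this point.
Hence a pole whose order is the multiplicity, 2.

The point is a pole of order 2.


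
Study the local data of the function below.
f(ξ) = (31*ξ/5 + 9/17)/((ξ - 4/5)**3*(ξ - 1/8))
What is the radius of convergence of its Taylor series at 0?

The radius of convergence is 1/8.

Denominator factor (ξ - 1/8): pole of order 1 at 1/8, modulus 1/8.
Denominator factor (ξ - 4/5)^3: pole of order 3 at 4/5, modulus 4/5.
The radius of convergence is the smallest modulus among the singular points: 1/8.


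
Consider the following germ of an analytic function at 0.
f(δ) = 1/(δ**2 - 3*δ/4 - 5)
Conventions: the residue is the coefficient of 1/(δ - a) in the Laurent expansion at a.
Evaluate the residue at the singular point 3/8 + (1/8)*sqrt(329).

The residue is (4/329)*sqrt(329).

The factor δ**2 - 3*δ/4 - 5 splits as (δ - a)(δ - a') with a = 3/8 + (1/8)*sqrt(329), a' = 3/8 - (1/8)*sqrt(329). At the order-1 pole a set g(δ) = (δ - a)*f(δ) = [1] / (δ - a').
Simple pole: residue = g(a) at a = 3/8 + (1/8)*sqrt(329), which is (4/329)*sqrt(329).


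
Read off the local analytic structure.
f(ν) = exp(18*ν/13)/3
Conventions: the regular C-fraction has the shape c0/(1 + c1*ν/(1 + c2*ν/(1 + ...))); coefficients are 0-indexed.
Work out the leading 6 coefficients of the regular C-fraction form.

Taylor coefficients (expand at 0): a_0 = 1/3, a_1 = 6/13, a_2 = 54/169, a_3 = 324/2197, a_4 = 1458/28561, a_5 = 26244/1856465.
c0 = a_0 = 1/3. Peel one level at a time: if S = 1 + c*ν/S' with S'(0) = 1, then c is the ν-coefficient of S and S' = c*ν/(S - 1).
S_1 = c0/f = 1 + (-18/13)*ν + (162/169)*ν^2 + ...; c1 = -18/13.
S_2 = c1*ν/(S_1 - 1) = 1 + (9/13)*ν + (27/169)*ν^2 + ...; c2 = 9/13.
S_3 = c2*ν/(S_2 - 1) = 1 + (-3/13)*ν + (9/169)*ν^2 + ...; c3 = -3/13.
S_4 = c3*ν/(S_3 - 1) = 1 + (3/13)*ν + (27/845)*ν^2 + ...; c4 = 3/13.
S_5 = c4*ν/(S_4 - 1) = 1 + (-9/65)*ν + ...; c5 = -9/65.

The regular C-fraction coefficients are [1/3, -18/13, 9/13, -3/13, 3/13, -9/65].


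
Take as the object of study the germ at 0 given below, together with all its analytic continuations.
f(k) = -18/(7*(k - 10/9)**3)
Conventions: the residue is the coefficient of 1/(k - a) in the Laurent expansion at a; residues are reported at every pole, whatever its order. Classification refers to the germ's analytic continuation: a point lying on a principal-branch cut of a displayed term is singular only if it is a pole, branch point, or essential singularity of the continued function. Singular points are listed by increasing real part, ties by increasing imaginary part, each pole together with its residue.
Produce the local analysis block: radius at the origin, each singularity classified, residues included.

Denominator factor (k - 10/9)^3: pole of order 3 at 10/9, modulus 10/9.
The radius of convergence is the smallest modulus among the singular points: 10/9.
At the order-3 pole 10/9 set g(k) = (k - (10/9))^3*f(k) = -18/7.
Order-3 pole: residue = g''(a)/2; g''(10/9) = 0, so the residue is 0.

Radius of convergence at 0: 10/9.
At 10/9: a pole of order 3; residue 0.


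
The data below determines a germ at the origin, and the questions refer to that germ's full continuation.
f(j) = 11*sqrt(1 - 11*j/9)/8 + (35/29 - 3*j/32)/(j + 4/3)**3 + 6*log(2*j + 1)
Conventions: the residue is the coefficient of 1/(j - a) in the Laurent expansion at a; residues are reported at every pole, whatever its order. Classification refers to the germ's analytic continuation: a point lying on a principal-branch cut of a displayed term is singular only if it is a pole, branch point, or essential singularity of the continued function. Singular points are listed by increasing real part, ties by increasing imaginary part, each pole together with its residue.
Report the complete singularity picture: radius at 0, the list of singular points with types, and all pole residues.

Radius of convergence at 0: 1/2.
At -4/3: a pole of order 3; residue 0.
At -1/2: a logarithmic branch point.
At 9/11: an algebraic (square-root) branch point.

Denominator factor (j + 4/3)^3: pole of order 3 at -4/3, modulus 4/3.
Branch term (11/8)*sqrt(1 - j/(9/11)): its argument vanishes at j = 9/11, a square-root branch point, modulus 9/11.
Branch term (6)*log(1 - j/(-1/2)): its argument vanishes at j = -1/2, a logarithmic branch point, modulus 1/2.
The radius of convergence is the smallest modulus among the singular points: 1/2.
The branch terms are analytic at -4/3 and contribute nothing to the residue; only the rational part matters.
At the order-3 pole -4/3 set g(j) = (j - (-4/3))^3*(rational part) = 35/29 - 3*j/32.
Order-3 pole: residue = g''(a)/2; g''(-4/3) = 0, so the residue is 0.
List the singular points by increasing real part (a conjugate pair: the negative imaginary part first).


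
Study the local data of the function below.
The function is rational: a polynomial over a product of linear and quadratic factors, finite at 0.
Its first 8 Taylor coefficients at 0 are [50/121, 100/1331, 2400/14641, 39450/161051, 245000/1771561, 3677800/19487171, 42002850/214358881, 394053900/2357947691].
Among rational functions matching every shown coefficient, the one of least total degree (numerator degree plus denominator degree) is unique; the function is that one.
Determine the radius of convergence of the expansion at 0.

No rational of total degree below 3 reproduces all 8 coefficients; solving the [0/3] Pade equations on them gives f(τ) = -10/(11*(τ - 1)*(τ**2 + 9*τ/5 + 11/5)), whose expansion matches every shown term.
Denominator factor (τ**2 + 9*τ/5 + 11/5): discriminant -139/25, complex-conjugate roots (-9/10) + ((1/10)*sqrt(139))*i and (-9/10) - ((1/10)*sqrt(139))*i; poles of order 1, moduli (1/5)*sqrt(55) and (1/5)*sqrt(55).
Denominator factor (τ - 1): pole of order 1 at 1, modulus 1.
The radius of convergence is the smallest modulus among the singular points: 1.

The radius of convergence is 1.


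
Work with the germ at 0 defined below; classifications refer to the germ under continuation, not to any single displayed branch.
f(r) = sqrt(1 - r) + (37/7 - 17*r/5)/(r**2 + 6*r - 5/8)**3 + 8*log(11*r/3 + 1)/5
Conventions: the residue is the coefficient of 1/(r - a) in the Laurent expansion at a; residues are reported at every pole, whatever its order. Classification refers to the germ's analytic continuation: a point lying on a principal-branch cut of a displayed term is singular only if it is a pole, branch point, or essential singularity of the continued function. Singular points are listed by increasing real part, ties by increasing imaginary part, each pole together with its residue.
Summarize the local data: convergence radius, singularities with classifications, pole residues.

Denominator factor (r**2 + 6*r - 5/8)^3: discriminant 77/2, real irrational roots -3 + (1/4)*sqrt(154) and -3 - (1/4)*sqrt(154); poles of order 3, moduli -3 + (1/4)*sqrt(154) and 3 + (1/4)*sqrt(154).
Branch term (1)*sqrt(1 - r/(1)): its argument vanishes at r = 1, a square-root branch point, modulus 1.
Branch term (8/5)*log(1 - r/(-3/11)): its argument vanishes at r = -3/11, a logarithmic branch point, modulus 3/11.
The radius of convergence is the smallest modulus among the singular points: -3 + (1/4)*sqrt(154).
The branch terms are analytic at -3 - (1/4)*sqrt(154) and contribute nothing to the residue; only the rational part matters.
The factor r**2 + 6*r - 5/8 splits as (r - a)(r - a') with a = -3 - (1/4)*sqrt(154), a' = -3 + (1/4)*sqrt(154). At the order-3 pole a set g(r) = (r - a)^3*(rational part) = [37/7 - 17*r/5] / (r - a')^3.
Order-3 pole: residue = g''(a)/2; g''(-3 - (1/4)*sqrt(154)) = -(26016/15978655)*sqrt(154), so the residue is -(13008/15978655)*sqrt(154).
The branch terms are analytic at -3 + (1/4)*sqrt(154) and contribute nothing to the residue; only the rational part matters.
The factor r**2 + 6*r - 5/8 splits as (r - a)(r - a') with a = -3 + (1/4)*sqrt(154), a' = -3 - (1/4)*sqrt(154). At the order-3 pole a set g(r) = (r - a)^3*(rational part) = [37/7 - 17*r/5] / (r - a')^3.
Order-3 pole: residue = g''(a)/2; g''(-3 + (1/4)*sqrt(154)) = (26016/15978655)*sqrt(154), so the residue is (13008/15978655)*sqrt(154).
List the singular points by increasing real part (a conjugate pair: the negative imaginary part first).

Radius of convergence at 0: -3 + (1/4)*sqrt(154).
At -3 - (1/4)*sqrt(154): a pole of order 3; residue -(13008/15978655)*sqrt(154).
At -3/11: a logarithmic branch point.
At -3 + (1/4)*sqrt(154): a pole of order 3; residue (13008/15978655)*sqrt(154).
At 1: an algebraic (square-root) branch point.


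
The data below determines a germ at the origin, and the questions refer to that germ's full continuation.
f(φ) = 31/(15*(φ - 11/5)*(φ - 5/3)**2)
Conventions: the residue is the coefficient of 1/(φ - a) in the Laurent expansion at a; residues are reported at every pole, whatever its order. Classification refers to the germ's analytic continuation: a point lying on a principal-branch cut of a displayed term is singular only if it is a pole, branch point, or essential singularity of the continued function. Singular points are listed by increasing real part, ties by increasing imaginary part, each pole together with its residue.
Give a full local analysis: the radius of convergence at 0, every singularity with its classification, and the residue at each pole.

Radius of convergence at 0: 5/3.
At 5/3: a pole of order 2; residue -465/64.
At 11/5: a pole of order 1; residue 465/64.

Denominator factor (φ - 5/3)^2: pole of order 2 at 5/3, modulus 5/3.
Denominator factor (φ - 11/5): pole of order 1 at 11/5, modulus 11/5.
The radius of convergence is the smallest modulus among the singular points: 5/3.
At the order-2 pole 5/3 set g(φ) = (φ - (5/3))^2*f(φ) = 31/(15*(φ - 11/5)).
Order-2 pole: residue = g'(a); g'(5/3) = -465/64, so the residue is -465/64.
At the order-1 pole 11/5 set g(φ) = (φ - (11/5))*f(φ) = 31/(15*(φ - 5/3)**2).
Simple pole: residue = g(a) at a = 11/5, which is 465/64.
List the singular points by increasing real part (a conjugate pair: the negative imaginary part first).


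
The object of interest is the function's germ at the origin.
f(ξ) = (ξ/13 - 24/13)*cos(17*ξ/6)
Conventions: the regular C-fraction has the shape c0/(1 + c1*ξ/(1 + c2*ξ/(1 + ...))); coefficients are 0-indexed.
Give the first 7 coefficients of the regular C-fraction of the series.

Taylor coefficients (expand at 0): a_0 = -24/13, a_1 = 1/13, a_2 = 289/39, a_3 = -289/936, a_4 = -83521/16848, a_5 = 83521/404352, a_6 = 24137569/18195840.
c0 = a_0 = -24/13. Peel one level at a time: if S = 1 + c*ξ/S' with S'(0) = 1, then c is the ξ-coefficient of S and S' = c*ξ/(S - 1).
S_1 = c0/f = 1 + (1/24)*ξ + (257/64)*ξ^2 + ...; c1 = 1/24.
S_2 = c1*ξ/(S_1 - 1) = 1 + (-771/8)*ξ + (74273/8)*ξ^2 + ...; c2 = -771/8.
S_3 = c2*ξ/(S_2 - 1) = 1 + (289/3)*ξ + (-417605/124902)*ξ^2 + ...; c3 = 289/3.
S_4 = c3*ξ/(S_3 - 1) = 1 + (1445/41634)*ξ + (-1674755/6933559824)*ξ^2 + ...; c4 = 1445/41634.
S_5 = c4*ξ/(S_4 - 1) = 1 + (1159/166536)*ξ + (8050459/99921600)*ξ^2 + ...; c5 = 1159/166536.
S_6 = c5*ξ/(S_5 - 1) = 1 + (-8050459/695400)*ξ + ...; c6 = -8050459/695400.

The regular C-fraction coefficients are [-24/13, 1/24, -771/8, 289/3, 1445/41634, 1159/166536, -8050459/695400].


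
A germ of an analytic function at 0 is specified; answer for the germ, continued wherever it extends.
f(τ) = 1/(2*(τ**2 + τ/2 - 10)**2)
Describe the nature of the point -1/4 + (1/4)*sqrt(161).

The denominator factor τ**2 + τ/2 - 10 vanishes at -1/4 + (1/4)*sqrt(161) and appears to the power 2; the numerator there equals 1/2, nonzero, and no other factor vanishes.
Hence a pole whose order is the multiplicity, 2.

The point is a pole of order 2.


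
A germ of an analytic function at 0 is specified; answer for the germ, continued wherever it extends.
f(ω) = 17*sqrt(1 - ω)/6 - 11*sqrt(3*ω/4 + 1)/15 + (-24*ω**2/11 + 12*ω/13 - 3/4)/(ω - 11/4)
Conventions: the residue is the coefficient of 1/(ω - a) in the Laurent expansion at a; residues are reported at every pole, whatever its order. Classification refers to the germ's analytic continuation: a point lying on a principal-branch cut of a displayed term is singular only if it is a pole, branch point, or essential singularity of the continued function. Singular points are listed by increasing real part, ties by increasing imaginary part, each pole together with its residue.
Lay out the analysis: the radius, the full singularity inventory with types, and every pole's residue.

Radius of convergence at 0: 1.
At -4/3: an algebraic (square-root) branch point.
At 1: an algebraic (square-root) branch point.
At 11/4: a pole of order 1; residue -765/52.

Denominator factor (ω - 11/4): pole of order 1 at 11/4, modulus 11/4.
Branch term (-11/15)*sqrt(1 - ω/(-4/3)): its argument vanishes at ω = -4/3, a square-root branch point, modulus 4/3.
Branch term (17/6)*sqrt(1 - ω/(1)): its argument vanishes at ω = 1, a square-root branch point, modulus 1.
The radius of convergence is the smallest modulus among the singular points: 1.
The branch terms are analytic at 11/4 and contribute nothing to the residue; only the rational part matters.
At the order-1 pole 11/4 set g(ω) = (ω - (11/4))*(rational part) = -24*ω**2/11 + 12*ω/13 - 3/4.
Simple pole: residue = g(a) at a = 11/4, which is -765/52.
List the singular points by increasing real part (a conjugate pair: the negative imaginary part first).


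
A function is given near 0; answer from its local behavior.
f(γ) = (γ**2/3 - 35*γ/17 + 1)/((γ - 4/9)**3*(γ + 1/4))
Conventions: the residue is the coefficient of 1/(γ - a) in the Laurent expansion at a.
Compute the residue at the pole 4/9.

The residue is 1217916/265625.

At the order-3 pole 4/9 set g(γ) = (γ - (4/9))^3*f(γ) = (γ**2/3 - 35*γ/17 + 1)/(γ + 1/4).
Order-3 pole: residue = g''(a)/2; g''(4/9) = 2435832/265625, so the residue is 1217916/265625.


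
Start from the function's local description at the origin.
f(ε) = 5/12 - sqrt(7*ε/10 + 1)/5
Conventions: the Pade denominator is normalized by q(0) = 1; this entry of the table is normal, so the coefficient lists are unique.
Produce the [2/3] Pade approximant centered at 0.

Taylor coefficients needed (expand at 0): a_0 = 13/60, a_1 = -7/100, a_2 = 49/4000, a_3 = -343/80000, a_4 = 2401/1280000, a_5 = -117649/128000000.
Write the denominator as Q(ε) = 1 + q1*ε + q2*ε^2 + q3*ε^3. Requiring Q*f - P = O(ε^6) with deg P <= 2 kills the coefficients of ε^3..ε^5 in Q*f:
  ε^3: a_3 + q1*a_2 + q2*a_1 + q3*a_0 = 0, i.e. -343/80000 + (49/4000)*q1 + (-7/100)*q2 + (13/60)*q3 = 0.
  ε^4: a_4 + q1*a_3 + q2*a_2 + q3*a_1 = 0, i.e. 2401/1280000 + (-343/80000)*q1 + (49/4000)*q2 + (-7/100)*q3 = 0.
  ε^5: a_5 + q1*a_4 + q2*a_3 + q3*a_2 = 0, i.e. -117649/128000000 + (2401/1280000)*q1 + (-343/80000)*q2 + (49/4000)*q3 = 0.
Solving this linear system: q1 = 29/50, q2 = 231/8000, q3 = -147/40000.
The numerator is Q*f truncated at degree 2: P0 = a_0 = 13/60; P1 = a_1 + q1*a_0 = 167/3000; P2 = a_2 + q1*a_1 + q2*a_0 = -707/32000.

The Pade approximant has numerator coefficients [13/60, 167/3000, -707/32000]; denominator coefficients [1, 29/50, 231/8000, -147/40000].


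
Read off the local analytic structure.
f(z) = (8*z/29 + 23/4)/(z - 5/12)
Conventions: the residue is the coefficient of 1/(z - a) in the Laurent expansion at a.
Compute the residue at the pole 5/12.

The residue is 2041/348.

At the order-1 pole 5/12 set g(z) = (z - (5/12))*f(z) = 8*z/29 + 23/4.
Simple pole: residue = g(a) at a = 5/12, which is 2041/348.


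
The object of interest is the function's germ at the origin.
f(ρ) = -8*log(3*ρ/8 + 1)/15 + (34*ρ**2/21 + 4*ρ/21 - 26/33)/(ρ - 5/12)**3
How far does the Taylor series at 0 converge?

The radius of convergence is 5/12.

Denominator factor (ρ - 5/12)^3: pole of order 3 at 5/12, modulus 5/12.
Branch term (-8/15)*log(1 - ρ/(-8/3)): its argument vanishes at ρ = -8/3, a logarithmic branch point, modulus 8/3.
The radius of convergence is the smallest modulus among the singular points: 5/12.


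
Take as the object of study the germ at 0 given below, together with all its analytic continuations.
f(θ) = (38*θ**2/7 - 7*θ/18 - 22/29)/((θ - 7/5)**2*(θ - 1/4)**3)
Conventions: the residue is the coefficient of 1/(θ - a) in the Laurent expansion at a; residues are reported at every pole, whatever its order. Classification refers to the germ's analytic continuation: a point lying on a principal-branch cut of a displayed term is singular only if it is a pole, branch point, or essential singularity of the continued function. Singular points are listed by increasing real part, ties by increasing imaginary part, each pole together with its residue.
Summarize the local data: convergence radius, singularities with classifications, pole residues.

Radius of convergence at 0: 1/4.
At 1/4: a pole of order 3; residue 458442400/73038501.
At 7/5: a pole of order 2; residue -458442400/73038501.

Denominator factor (θ - 1/4)^3: pole of order 3 at 1/4, modulus 1/4.
Denominator factor (θ - 7/5)^2: pole of order 2 at 7/5, modulus 7/5.
The radius of convergence is the smallest modulus among the singular points: 1/4.
At the order-3 pole 1/4 set g(θ) = (θ - (1/4))^3*f(θ) = (38*θ**2/7 - 7*θ/18 - 22/29)/(θ - 7/5)**2.
Order-3 pole: residue = g''(a)/2; g''(1/4) = 916884800/73038501, so the residue is 458442400/73038501.
At the order-2 pole 7/5 set g(θ) = (θ - (7/5))^2*f(θ) = (38*θ**2/7 - 7*θ/18 - 22/29)/(θ - 1/4)**3.
Order-2 pole: residue = g'(a); g'(7/5) = -458442400/73038501, so the residue is -458442400/73038501.
List the singular points by increasing real part (a conjugate pair: the negative imaginary part first).


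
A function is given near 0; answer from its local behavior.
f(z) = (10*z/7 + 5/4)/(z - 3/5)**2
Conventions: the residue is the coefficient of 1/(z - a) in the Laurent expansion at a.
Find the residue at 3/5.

The residue is 10/7.

At the order-2 pole 3/5 set g(z) = (z - (3/5))^2*f(z) = 10*z/7 + 5/4.
Order-2 pole: residue = g'(a); g'(3/5) = 10/7, so the residue is 10/7.


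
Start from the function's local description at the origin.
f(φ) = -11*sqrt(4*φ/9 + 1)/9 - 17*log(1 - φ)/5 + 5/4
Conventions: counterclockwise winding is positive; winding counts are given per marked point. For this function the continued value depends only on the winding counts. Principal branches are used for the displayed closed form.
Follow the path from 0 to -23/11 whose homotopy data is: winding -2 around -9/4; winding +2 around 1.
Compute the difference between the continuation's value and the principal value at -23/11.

The rational part is single-valued and drops out of the difference; each branch term changes only by its own monodromy.
(-11/9)*sqrt(1 - φ/(-9/4)): winding -2 is even, the square root returns to the same sheet, contribution 0.
(-17/5)*log(1 - φ/(1)): each positive loop around 1 adds 2*pi*i to the log, so winding +2 contributes (-17/5)*(2)*2*pi*i = -(68/5)*pi*i.
Summing the contributions at φ = -23/11 gives -(68/5)*pi*i.

Continued minus principal equals -(68/5)*pi*i.


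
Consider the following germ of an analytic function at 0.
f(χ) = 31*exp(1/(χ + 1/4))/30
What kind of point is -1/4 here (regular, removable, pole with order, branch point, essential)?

The exponent 1/(χ - (-1/4)) has a pole at -1/4, so exp(1/(χ - (-1/4))) takes every nonzero value near it: an essential singularity (not a pole of any order).

The point is an essential singularity.


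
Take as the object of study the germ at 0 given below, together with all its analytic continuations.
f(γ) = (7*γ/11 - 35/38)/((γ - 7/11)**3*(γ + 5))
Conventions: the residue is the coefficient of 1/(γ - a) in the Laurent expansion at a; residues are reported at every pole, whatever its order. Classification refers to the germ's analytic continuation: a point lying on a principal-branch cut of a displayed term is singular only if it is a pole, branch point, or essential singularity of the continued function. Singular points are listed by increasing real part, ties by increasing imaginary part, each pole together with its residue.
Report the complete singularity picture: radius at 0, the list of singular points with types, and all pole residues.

Radius of convergence at 0: 7/11.
At -5: a pole of order 1; residue 207515/9056464.
At 7/11: a pole of order 3; residue -207515/9056464.

Denominator factor (γ - 7/11)^3: pole of order 3 at 7/11, modulus 7/11.
Denominator factor (γ + 5): pole of order 1 at -5, modulus 5.
The radius of convergence is the smallest modulus among the singular points: 7/11.
At the order-1 pole -5 set g(γ) = (γ - (-5))*f(γ) = (7*γ/11 - 35/38)/(γ - 7/11)**3.
Simple pole: residue = g(a) at a = -5, which is 207515/9056464.
At the order-3 pole 7/11 set g(γ) = (γ - (7/11))^3*f(γ) = (7*γ/11 - 35/38)/(γ + 5).
Order-3 pole: residue = g''(a)/2; g''(7/11) = -207515/4528232, so the residue is -207515/9056464.
List the singular points by increasing real part (a conjugate pair: the negative imaginary part first).


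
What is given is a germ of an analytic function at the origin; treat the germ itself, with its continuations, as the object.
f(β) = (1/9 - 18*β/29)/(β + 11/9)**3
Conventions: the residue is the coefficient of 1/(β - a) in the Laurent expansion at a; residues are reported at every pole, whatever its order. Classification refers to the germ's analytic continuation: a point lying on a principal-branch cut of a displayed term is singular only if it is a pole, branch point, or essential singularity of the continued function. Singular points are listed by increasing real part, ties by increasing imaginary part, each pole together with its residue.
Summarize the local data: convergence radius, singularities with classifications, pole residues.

Denominator factor (β + 11/9)^3: pole of order 3 at -11/9, modulus 11/9.
The radius of convergence is the smallest modulus among the singular points: 11/9.
At the order-3 pole -11/9 set g(β) = (β - (-11/9))^3*f(β) = 1/9 - 18*β/29.
Order-3 pole: residue = g''(a)/2; g''(-11/9) = 0, so the residue is 0.

Radius of convergence at 0: 11/9.
At -11/9: a pole of order 3; residue 0.


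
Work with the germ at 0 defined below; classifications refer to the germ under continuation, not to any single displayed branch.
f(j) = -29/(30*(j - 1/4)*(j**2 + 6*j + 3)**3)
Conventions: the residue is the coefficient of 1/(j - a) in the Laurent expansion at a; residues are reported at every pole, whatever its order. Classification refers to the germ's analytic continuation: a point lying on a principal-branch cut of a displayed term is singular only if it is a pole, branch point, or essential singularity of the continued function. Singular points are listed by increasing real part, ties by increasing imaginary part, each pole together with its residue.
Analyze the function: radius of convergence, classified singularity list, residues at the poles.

Radius of convergence at 0: 1/4.
At -3 - sqrt(6): a pole of order 3; residue 29696/5835255 - (7751497/3361106880)*sqrt(6).
At -3 + sqrt(6): a pole of order 3; residue 29696/5835255 + (7751497/3361106880)*sqrt(6).
At 1/4: a pole of order 1; residue -59392/5835255.


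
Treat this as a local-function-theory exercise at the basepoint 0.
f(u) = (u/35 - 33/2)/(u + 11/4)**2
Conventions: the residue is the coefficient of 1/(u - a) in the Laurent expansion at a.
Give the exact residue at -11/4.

At the order-2 pole -11/4 set g(u) = (u - (-11/4))^2*f(u) = u/35 - 33/2.
Order-2 pole: residue = g'(a); g'(-11/4) = 1/35, so the residue is 1/35.

The residue is 1/35.


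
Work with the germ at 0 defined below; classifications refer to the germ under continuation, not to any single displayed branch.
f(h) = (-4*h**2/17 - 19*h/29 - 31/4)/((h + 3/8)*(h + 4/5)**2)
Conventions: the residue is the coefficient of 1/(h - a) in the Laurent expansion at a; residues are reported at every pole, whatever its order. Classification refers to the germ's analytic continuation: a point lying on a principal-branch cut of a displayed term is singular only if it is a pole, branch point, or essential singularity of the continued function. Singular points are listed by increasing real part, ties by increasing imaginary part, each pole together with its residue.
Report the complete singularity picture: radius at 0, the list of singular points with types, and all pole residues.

Radius of convergence at 0: 3/8.
At -4/5: a pole of order 2; residue 5911976/142477.
At -3/8: a pole of order 1; residue -5945500/142477.

Denominator factor (h + 3/8): pole of order 1 at -3/8, modulus 3/8.
Denominator factor (h + 4/5)^2: pole of order 2 at -4/5, modulus 4/5.
The radius of convergence is the smallest modulus among the singular points: 3/8.
At the order-2 pole -4/5 set g(h) = (h - (-4/5))^2*f(h) = (-4*h**2/17 - 19*h/29 - 31/4)/(h + 3/8).
Order-2 pole: residue = g'(a); g'(-4/5) = 5911976/142477, so the residue is 5911976/142477.
At the order-1 pole -3/8 set g(h) = (h - (-3/8))*f(h) = (-4*h**2/17 - 19*h/29 - 31/4)/(h + 4/5)**2.
Simple pole: residue = g(a) at a = -3/8, which is -5945500/142477.
List the singular points by increasing real part (a conjugate pair: the negative imaginary part first).


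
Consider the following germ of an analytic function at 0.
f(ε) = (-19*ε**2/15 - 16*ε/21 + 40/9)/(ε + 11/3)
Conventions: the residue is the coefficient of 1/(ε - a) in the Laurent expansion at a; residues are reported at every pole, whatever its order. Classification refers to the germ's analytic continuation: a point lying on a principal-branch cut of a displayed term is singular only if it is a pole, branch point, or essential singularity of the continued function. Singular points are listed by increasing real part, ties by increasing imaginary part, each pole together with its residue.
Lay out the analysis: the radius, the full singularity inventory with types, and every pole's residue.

Radius of convergence at 0: 11/3.
At -11/3: a pole of order 1; residue -9253/945.

Denominator factor (ε + 11/3): pole of order 1 at -11/3, modulus 11/3.
The radius of convergence is the smallest modulus among the singular points: 11/3.
At the order-1 pole -11/3 set g(ε) = (ε - (-11/3))*f(ε) = -19*ε**2/15 - 16*ε/21 + 40/9.
Simple pole: residue = g(a) at a = -11/3, which is -9253/945.


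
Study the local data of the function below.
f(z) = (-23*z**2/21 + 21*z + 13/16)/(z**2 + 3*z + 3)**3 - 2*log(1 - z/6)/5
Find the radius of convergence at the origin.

Denominator factor (z**2 + 3*z + 3)^3: discriminant -3, complex-conjugate roots (-3/2) + ((1/2)*sqrt(3))*i and (-3/2) - ((1/2)*sqrt(3))*i; poles of order 3, moduli sqrt(3) and sqrt(3).
Branch term (-2/5)*log(1 - z/(6)): its argument vanishes at z = 6, a logarithmic branch point, modulus 6.
The radius of convergence is the smallest modulus among the singular points: sqrt(3).

The radius of convergence is sqrt(3).


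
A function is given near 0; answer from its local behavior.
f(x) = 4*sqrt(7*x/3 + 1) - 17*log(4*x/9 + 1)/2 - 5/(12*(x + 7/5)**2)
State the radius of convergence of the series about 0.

The radius of convergence is 3/7.

Denominator factor (x + 7/5)^2: pole of order 2 at -7/5, modulus 7/5.
Branch term (-17/2)*log(1 - x/(-9/4)): its argument vanishes at x = -9/4, a logarithmic branch point, modulus 9/4.
Branch term (4)*sqrt(1 - x/(-3/7)): its argument vanishes at x = -3/7, a square-root branch point, modulus 3/7.
The radius of convergence is the smallest modulus among the singular points: 3/7.


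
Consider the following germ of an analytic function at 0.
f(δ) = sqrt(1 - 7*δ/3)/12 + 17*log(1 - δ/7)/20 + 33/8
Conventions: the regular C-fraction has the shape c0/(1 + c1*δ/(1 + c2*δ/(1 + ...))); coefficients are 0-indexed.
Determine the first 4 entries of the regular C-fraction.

Taylor coefficients (expand at 0): a_0 = 101/24, a_1 = -551/2520, a_2 = -13841/211680, a_3 = -595589/8890560.
c0 = a_0 = 101/24. Peel one level at a time: if S = 1 + c*δ/S' with S'(0) = 1, then c is the δ-coefficient of S and S' = c*δ/(S - 1).
S_1 = c0/f = 1 + (551/10605)*δ + (2734703/149954700)*δ^2 + ...; c1 = 551/10605.
S_2 = c1*δ/(S_1 - 1) = 1 + (-2734703/7791140)*δ + (-464765797/2142208656)*δ^2 + ...; c2 = -2734703/7791140.
S_3 = c2*δ/(S_2 - 1) = 1 + (-234706727485/379718980956)*δ + ...; c3 = -234706727485/379718980956.

The regular C-fraction coefficients are [101/24, 551/10605, -2734703/7791140, -234706727485/379718980956].


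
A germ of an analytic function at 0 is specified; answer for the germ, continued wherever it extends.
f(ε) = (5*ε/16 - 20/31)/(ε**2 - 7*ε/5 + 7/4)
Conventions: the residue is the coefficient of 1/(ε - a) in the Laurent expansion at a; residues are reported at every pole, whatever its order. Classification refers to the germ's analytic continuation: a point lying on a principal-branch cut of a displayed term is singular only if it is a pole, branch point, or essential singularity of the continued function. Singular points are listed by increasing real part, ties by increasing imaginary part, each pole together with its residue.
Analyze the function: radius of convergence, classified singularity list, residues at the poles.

Denominator factor (ε**2 - 7*ε/5 + 7/4): discriminant -126/25, complex-conjugate roots (7/10) + ((3/10)*sqrt(14))*i and (7/10) - ((3/10)*sqrt(14))*i; poles of order 1, moduli (1/2)*sqrt(7) and (1/2)*sqrt(7).
The radius of convergence is the smallest modulus among the singular points: (1/2)*sqrt(7).
The factor ε**2 - 7*ε/5 + 7/4 splits as (ε - a)(ε - a') with a = (7/10) - ((3/10)*sqrt(14))*i, a' = (7/10) + ((3/10)*sqrt(14))*i. At the order-1 pole a set g(ε) = (ε - a)*f(ε) = [5*ε/16 - 20/31] / (ε - a').
Simple pole: residue = g(a) at a = (7/10) - ((3/10)*sqrt(14))*i, which is (5/32) - ((705/13888)*sqrt(14))*i.
The factor ε**2 - 7*ε/5 + 7/4 splits as (ε - a)(ε - a') with a = (7/10) + ((3/10)*sqrt(14))*i, a' = (7/10) - ((3/10)*sqrt(14))*i. At the order-1 pole a set g(ε) = (ε - a)*f(ε) = [5*ε/16 - 20/31] / (ε - a').
Simple pole: residue = g(a) at a = (7/10) + ((3/10)*sqrt(14))*i, which is (5/32) + ((705/13888)*sqrt(14))*i.
List the singular points by increasing real part (a conjugate pair: the negative imaginary part first).

Radius of convergence at 0: (1/2)*sqrt(7).
At (7/10) - ((3/10)*sqrt(14))*i: a pole of order 1; residue (5/32) - ((705/13888)*sqrt(14))*i.
At (7/10) + ((3/10)*sqrt(14))*i: a pole of order 1; residue (5/32) + ((705/13888)*sqrt(14))*i.


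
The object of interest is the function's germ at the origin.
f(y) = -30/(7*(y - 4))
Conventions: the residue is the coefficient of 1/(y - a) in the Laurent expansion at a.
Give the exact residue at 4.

The residue is -30/7.

At the order-1 pole 4 set g(y) = (y - (4))*f(y) = -30/7.
Simple pole: residue = g(a) at a = 4, which is -30/7.


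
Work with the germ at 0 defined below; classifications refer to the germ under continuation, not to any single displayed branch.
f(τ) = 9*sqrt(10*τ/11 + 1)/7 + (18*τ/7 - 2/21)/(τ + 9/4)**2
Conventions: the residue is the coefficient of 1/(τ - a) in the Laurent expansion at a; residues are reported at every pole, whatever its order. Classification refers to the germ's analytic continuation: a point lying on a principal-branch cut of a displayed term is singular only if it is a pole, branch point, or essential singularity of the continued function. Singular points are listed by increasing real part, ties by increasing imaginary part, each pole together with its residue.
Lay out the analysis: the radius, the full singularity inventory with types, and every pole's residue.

Radius of convergence at 0: 11/10.
At -9/4: a pole of order 2; residue 18/7.
At -11/10: an algebraic (square-root) branch point.

Denominator factor (τ + 9/4)^2: pole of order 2 at -9/4, modulus 9/4.
Branch term (9/7)*sqrt(1 - τ/(-11/10)): its argument vanishes at τ = -11/10, a square-root branch point, modulus 11/10.
The radius of convergence is the smallest modulus among the singular points: 11/10.
The branch term is analytic at -9/4 and contributes nothing to the residue; only the rational part matters.
At the order-2 pole -9/4 set g(τ) = (τ - (-9/4))^2*(rational part) = 18*τ/7 - 2/21.
Order-2 pole: residue = g'(a); g'(-9/4) = 18/7, so the residue is 18/7.
List the singular points by increasing real part (a conjugate pair: the negative imaginary part first).


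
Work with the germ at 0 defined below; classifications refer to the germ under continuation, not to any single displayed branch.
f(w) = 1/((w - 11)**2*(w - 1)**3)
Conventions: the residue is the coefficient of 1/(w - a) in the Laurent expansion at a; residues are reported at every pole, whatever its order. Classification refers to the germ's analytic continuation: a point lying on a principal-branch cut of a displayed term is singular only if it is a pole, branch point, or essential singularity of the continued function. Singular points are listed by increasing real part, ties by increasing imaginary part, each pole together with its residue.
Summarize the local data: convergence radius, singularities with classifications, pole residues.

Radius of convergence at 0: 1.
At 1: a pole of order 3; residue 3/10000.
At 11: a pole of order 2; residue -3/10000.

Denominator factor (w - 11)^2: pole of order 2 at 11, modulus 11.
Denominator factor (w - 1)^3: pole of order 3 at 1, modulus 1.
The radius of convergence is the smallest modulus among the singular points: 1.
At the order-3 pole 1 set g(w) = (w - (1))^3*f(w) = (w - 11)**(-2).
Order-3 pole: residue = g''(a)/2; g''(1) = 3/5000, so the residue is 3/10000.
At the order-2 pole 11 set g(w) = (w - (11))^2*f(w) = (w - 1)**(-3).
Order-2 pole: residue = g'(a); g'(11) = -3/10000, so the residue is -3/10000.
List the singular points by increasing real part (a conjugate pair: the negative imaginary part first).


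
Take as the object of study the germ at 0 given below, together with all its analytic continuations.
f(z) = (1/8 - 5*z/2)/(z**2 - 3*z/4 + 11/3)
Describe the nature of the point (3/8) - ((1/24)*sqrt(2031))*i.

The denominator factor z**2 - 3*z/4 + 11/3 vanishes at (3/8) - ((1/24)*sqrt(2031))*i and appears to the power 1; the numerator there equals (-13/16) + ((5/48)*sqrt(2031))*i, nonzero, and no other factor vanishes.
Hence a pole whose order is the multiplicity, 1.

The point is a pole of order 1.


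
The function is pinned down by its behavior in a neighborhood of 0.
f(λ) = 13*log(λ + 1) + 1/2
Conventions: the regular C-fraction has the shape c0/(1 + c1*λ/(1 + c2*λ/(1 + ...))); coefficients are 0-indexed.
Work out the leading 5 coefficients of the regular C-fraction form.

Taylor coefficients (expand at 0): a_0 = 1/2, a_1 = 13, a_2 = -13/2, a_3 = 13/3, a_4 = -13/4.
c0 = a_0 = 1/2. Peel one level at a time: if S = 1 + c*λ/S' with S'(0) = 1, then c is the λ-coefficient of S and S' = c*λ/(S - 1).
S_1 = c0/f = 1 + (-26)*λ + (689)*λ^2 + ...; c1 = -26.
S_2 = c1*λ/(S_1 - 1) = 1 + (53/2)*λ + (-1/12)*λ^2 + ...; c2 = 53/2.
S_3 = c2*λ/(S_2 - 1) = 1 + (1/318)*λ + (-79/50562)*λ^2 + ...; c3 = 1/318.
S_4 = c3*λ/(S_3 - 1) = 1 + (79/159)*λ + ...; c4 = 79/159.

The regular C-fraction coefficients are [1/2, -26, 53/2, 1/318, 79/159].


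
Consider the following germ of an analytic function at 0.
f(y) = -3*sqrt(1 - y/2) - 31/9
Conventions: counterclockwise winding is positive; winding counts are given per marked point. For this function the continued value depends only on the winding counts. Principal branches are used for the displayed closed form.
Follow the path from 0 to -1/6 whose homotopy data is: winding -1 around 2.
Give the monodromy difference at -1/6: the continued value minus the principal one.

The rational part is single-valued and drops out of the difference; each branch term changes only by its own monodromy.
(-3)*sqrt(1 - y/(2)): winding -1 is odd, the square root flips sign, contributing -2*(-3)*sqrt(1 - (-1/6)/(2)) = -2*(-3)*sqrt(13/12) = sqrt(39).
Summing the contributions at y = -1/6 gives sqrt(39).

Continued minus principal equals sqrt(39).


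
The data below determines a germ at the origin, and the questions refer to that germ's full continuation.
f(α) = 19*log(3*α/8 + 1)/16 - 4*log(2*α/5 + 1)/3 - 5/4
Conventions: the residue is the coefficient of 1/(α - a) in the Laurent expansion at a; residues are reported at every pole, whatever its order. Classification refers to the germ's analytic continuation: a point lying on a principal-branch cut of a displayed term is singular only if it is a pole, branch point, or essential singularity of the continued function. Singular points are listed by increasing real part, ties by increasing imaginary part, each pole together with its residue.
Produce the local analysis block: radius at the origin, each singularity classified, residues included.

Radius of convergence at 0: 5/2.
At -8/3: a logarithmic branch point.
At -5/2: a logarithmic branch point.

Branch term (19/16)*log(1 - α/(-8/3)): its argument vanishes at α = -8/3, a logarithmic branch point, modulus 8/3.
Branch term (-4/3)*log(1 - α/(-5/2)): its argument vanishes at α = -5/2, a logarithmic branch point, modulus 5/2.
The radius of convergence is the smallest modulus among the singular points: 5/2.
List the singular points by increasing real part (a conjugate pair: the negative imaginary part first).
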